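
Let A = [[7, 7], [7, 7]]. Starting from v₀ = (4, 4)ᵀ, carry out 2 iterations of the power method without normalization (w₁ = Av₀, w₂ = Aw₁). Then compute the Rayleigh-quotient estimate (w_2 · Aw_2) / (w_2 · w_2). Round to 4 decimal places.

w1 = Av₀ = (56, 56)
w2 = Aw1 = (784, 784)
Aw2 = (10976, 10976)
w2·Aw2 = 784·10976 + 784·10976 = 17210368; w2·w2 = 784·784 + 784·784 = 1229312
λ ≈ 17210368/1229312 = 14.0000

14.0000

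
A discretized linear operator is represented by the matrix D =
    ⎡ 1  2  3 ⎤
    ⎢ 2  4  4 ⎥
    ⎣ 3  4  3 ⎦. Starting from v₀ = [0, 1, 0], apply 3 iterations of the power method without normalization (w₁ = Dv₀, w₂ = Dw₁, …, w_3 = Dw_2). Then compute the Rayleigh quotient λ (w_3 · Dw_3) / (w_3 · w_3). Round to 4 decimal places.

λ ≈ 9.0555

w1 = Dv₀ = (1·0 + 2·1 + 3·0; 2·0 + 4·1 + 4·0; 3·0 + 4·1 + 3·0) = (2, 4, 4)
w2 = Dw1 = (1·2 + 2·4 + 3·4; 2·2 + 4·4 + 4·4; 3·2 + 4·4 + 3·4) = (22, 36, 34)
w3 = Dw2 = (196, 324, 312)
Dw3 = (1780, 2936, 2820)
w3·Dw3 = 196·1780 + 324·2936 + 312·2820 = 2179984; w3·w3 = 196·196 + 324·324 + 312·312 = 240736
λ ≈ 2179984/240736 = 9.0555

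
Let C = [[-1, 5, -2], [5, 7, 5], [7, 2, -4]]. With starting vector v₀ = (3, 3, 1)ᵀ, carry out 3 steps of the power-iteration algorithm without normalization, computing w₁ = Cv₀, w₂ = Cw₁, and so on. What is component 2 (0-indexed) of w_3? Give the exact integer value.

1707

w1 = Cv₀ = ((-1)·3 + 5·3 + (-2)·1; 5·3 + 7·3 + 5·1; 7·3 + 2·3 + (-4)·1) = (10, 41, 23)
w2 = Cw1 = ((-1)·10 + 5·41 + (-2)·23; 5·10 + 7·41 + 5·23; 7·10 + 2·41 + (-4)·23) = (149, 452, 60)
w3 = Cw2 = (1991, 4209, 1707)
The requested component of w3 is 1707.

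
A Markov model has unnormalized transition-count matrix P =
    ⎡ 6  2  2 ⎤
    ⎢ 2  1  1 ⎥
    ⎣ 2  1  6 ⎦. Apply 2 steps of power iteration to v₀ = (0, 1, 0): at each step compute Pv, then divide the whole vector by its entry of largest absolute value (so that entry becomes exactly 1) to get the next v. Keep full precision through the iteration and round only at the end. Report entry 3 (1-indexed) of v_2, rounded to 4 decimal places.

0.6875

Pv0 = (2.00000, 1.00000, 1.00000); divide by 2.00000 → v1 = (1.00000, 0.50000, 0.50000)
Pv1 = (8.00000, 3.00000, 5.50000); divide by 8.00000 → v2 = (1.00000, 0.37500, 0.68750)
Requested entry of v2: 11/16 = 0.6875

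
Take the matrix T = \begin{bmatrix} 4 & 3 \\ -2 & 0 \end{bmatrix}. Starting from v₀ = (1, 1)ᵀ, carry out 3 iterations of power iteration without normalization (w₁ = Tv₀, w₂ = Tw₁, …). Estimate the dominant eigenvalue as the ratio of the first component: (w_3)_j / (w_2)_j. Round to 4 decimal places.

2.0909

w1 = Tv₀ = (7, -2)
w2 = Tw1 = (22, -14)
w3 = Tw2 = (46, -44)
Ratio at component: 46 / 22 = 2.0909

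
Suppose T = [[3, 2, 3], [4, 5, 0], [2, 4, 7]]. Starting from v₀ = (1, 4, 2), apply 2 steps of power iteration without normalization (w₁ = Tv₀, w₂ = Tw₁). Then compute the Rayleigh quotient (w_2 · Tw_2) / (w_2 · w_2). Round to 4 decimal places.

λ ≈ 10.0628

w1 = Tv₀ = (3·1 + 2·4 + 3·2; 4·1 + 5·4 + 0·2; 2·1 + 4·4 + 7·2) = (17, 24, 32)
w2 = Tw1 = (3·17 + 2·24 + 3·32; 4·17 + 5·24 + 0·32; 2·17 + 4·24 + 7·32) = (195, 188, 354)
Tw2 = (2023, 1720, 3620)
w2·Tw2 = 195·2023 + 188·1720 + 354·3620 = 1999325; w2·w2 = 195·195 + 188·188 + 354·354 = 198685
λ ≈ 1999325/198685 = 10.0628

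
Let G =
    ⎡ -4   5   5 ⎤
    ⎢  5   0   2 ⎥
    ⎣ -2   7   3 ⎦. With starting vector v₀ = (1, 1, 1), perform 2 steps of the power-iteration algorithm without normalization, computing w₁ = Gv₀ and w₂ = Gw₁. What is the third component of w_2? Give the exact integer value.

w1 = Gv₀ = (6, 7, 8)
w2 = Gw1 = (51, 46, 61)
The requested component of w2 is 61.

61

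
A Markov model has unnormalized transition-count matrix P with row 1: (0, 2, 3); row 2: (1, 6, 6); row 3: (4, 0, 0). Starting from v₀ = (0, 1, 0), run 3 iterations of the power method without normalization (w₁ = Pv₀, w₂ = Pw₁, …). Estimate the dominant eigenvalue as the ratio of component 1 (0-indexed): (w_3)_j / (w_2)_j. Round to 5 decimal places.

w1 = Pv₀ = (0·0 + 2·1 + 3·0; 1·0 + 6·1 + 6·0; 4·0 + 0·1 + 0·0) = (2, 6, 0)
w2 = Pw1 = (0·2 + 2·6 + 3·0; 1·2 + 6·6 + 6·0; 4·2 + 0·6 + 0·0) = (12, 38, 8)
w3 = Pw2 = (100, 288, 48)
Ratio at component: 288 / 38 = 7.57895

7.57895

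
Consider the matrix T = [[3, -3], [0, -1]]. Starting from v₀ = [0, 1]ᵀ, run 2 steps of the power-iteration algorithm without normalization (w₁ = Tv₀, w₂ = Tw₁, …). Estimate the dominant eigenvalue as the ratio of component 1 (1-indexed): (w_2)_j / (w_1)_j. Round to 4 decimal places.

w1 = Tv₀ = (-3, -1)
w2 = Tw1 = (-6, 1)
Ratio at component: -6 / -3 = 2.0000

λ ≈ 2.0000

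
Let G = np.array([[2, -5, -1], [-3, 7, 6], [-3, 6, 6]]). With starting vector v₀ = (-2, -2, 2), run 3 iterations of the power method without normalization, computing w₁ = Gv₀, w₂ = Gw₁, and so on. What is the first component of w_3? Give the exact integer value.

w1 = Gv₀ = (4, 4, 6)
w2 = Gw1 = (-18, 52, 48)
w3 = Gw2 = (-344, 706, 654)
The requested component of w3 is -344.

-344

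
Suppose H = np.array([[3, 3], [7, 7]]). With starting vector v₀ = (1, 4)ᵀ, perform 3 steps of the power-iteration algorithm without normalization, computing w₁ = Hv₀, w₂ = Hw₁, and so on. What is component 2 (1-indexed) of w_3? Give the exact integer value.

w1 = Hv₀ = (15, 35)
w2 = Hw1 = (150, 350)
w3 = Hw2 = (1500, 3500)
The requested component of w3 is 3500.

3500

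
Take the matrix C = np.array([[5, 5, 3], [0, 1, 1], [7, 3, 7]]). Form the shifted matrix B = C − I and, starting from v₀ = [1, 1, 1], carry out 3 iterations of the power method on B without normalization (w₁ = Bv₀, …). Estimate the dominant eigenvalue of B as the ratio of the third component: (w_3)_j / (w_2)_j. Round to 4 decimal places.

B = C − I has rows (4, 5, 3); (0, 0, 1); (7, 3, 6)
w1 = Bv₀ = (12, 1, 16)
w2 = Bw1 = (101, 16, 183)
w3 = Bw2 = (1033, 183, 1853)
Ratio: 1853/183 = 10.1257

10.1257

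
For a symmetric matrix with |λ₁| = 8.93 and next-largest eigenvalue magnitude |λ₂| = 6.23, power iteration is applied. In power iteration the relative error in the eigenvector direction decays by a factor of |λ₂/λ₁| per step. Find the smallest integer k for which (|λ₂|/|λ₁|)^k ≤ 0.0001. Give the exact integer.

26

|λ₂/λ₁| = 6.23/8.93 = 0.69765
Need k ≥ ln(0.0001) / ln(0.69765) = -9.2103 / -0.3600 ≈ 25.581
Smallest integer k satisfying the bound: 26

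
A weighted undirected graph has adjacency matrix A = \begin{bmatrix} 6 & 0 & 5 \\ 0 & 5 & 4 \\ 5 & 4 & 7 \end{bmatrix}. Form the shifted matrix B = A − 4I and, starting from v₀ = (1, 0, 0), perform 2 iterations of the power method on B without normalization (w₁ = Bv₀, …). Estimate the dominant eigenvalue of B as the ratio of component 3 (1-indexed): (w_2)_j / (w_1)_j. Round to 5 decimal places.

μ ≈ 5.00000

B = A − 4I has rows (2, 0, 5); (0, 1, 4); (5, 4, 3)
w1 = Bv₀ = (2·1 + 0·0 + 5·0; 0·1 + 1·0 + 4·0; 5·1 + 4·0 + 3·0) = (2, 0, 5)
w2 = Bw1 = (2·2 + 0·0 + 5·5; 0·2 + 1·0 + 4·5; 5·2 + 4·0 + 3·5) = (29, 20, 25)
Ratio: 25/5 = 5.00000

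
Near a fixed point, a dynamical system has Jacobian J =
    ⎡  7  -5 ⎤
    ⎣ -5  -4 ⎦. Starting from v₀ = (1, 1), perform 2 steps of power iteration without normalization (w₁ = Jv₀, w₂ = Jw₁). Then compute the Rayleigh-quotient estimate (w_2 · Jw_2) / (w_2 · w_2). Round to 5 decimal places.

λ ≈ 1.52105

w1 = Jv₀ = (7·1 + (-5)·1; (-5)·1 + (-4)·1) = (2, -9)
w2 = Jw1 = (7·2 + (-5)·(-9); (-5)·2 + (-4)·(-9)) = (59, 26)
Jw2 = (283, -399)
w2·Jw2 = 59·283 + 26·(-399) = 6323; w2·w2 = 59·59 + 26·26 = 4157
λ ≈ 6323/4157 = 1.52105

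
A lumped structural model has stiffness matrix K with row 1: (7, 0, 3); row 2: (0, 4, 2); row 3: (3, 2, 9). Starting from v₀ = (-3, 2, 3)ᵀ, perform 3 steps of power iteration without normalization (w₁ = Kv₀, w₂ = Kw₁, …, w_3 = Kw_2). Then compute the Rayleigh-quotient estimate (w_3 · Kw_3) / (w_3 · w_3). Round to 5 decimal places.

10.71726

w1 = Kv₀ = (-12, 14, 22)
w2 = Kw1 = (-18, 100, 190)
w3 = Kw2 = (444, 780, 1856)
Kw3 = (8676, 6832, 19596)
w3·Kw3 = 444·8676 + 780·6832 + 1856·19596 = 45551280; w3·w3 = 444·444 + 780·780 + 1856·1856 = 4250272
λ ≈ 45551280/4250272 = 10.71726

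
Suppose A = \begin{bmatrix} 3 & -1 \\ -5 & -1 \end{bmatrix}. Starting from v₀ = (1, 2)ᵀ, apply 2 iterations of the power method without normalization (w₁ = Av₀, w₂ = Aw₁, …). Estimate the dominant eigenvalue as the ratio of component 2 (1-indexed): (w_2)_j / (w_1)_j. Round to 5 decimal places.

w1 = Av₀ = (1, -7)
w2 = Aw1 = (10, 2)
Ratio at component: 2 / -7 = -0.28571

λ ≈ -0.28571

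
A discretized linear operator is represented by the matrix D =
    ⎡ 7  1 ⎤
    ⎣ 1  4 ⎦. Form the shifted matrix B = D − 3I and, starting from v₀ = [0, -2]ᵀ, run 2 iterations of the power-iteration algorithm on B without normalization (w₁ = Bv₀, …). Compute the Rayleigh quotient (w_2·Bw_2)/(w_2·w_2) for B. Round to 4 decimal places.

B = D − 3I has rows (4, 1); (1, 1)
w1 = Bv₀ = (-2, -2)
w2 = Bw1 = (-10, -4)
Bw2 = (-44, -14)
w2·Bw2 = 496; w2·w2 = 116; μ ≈ 496/116 = 4.2759

μ ≈ 4.2759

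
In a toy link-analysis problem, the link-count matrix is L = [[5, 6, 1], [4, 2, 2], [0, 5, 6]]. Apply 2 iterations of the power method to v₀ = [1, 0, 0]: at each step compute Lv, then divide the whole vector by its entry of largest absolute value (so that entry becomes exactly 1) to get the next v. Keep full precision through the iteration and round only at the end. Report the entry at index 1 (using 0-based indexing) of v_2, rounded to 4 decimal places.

Lv0 = (5.00000, 4.00000, 0.00000); divide by 5.00000 → v1 = (1.00000, 0.80000, 0.00000)
Lv1 = (9.80000, 5.60000, 4.00000); divide by 9.80000 → v2 = (1.00000, 0.57143, 0.40816)
Requested entry of v2: 28/49 = 0.5714

0.5714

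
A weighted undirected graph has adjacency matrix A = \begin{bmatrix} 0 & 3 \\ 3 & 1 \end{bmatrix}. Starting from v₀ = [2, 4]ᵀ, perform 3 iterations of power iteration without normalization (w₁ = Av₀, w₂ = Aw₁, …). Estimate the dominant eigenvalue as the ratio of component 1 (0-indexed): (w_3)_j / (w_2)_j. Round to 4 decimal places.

λ ≈ 2.9565

w1 = Av₀ = (0·2 + 3·4; 3·2 + 1·4) = (12, 10)
w2 = Aw1 = (0·12 + 3·10; 3·12 + 1·10) = (30, 46)
w3 = Aw2 = (138, 136)
Ratio at component: 136 / 46 = 2.9565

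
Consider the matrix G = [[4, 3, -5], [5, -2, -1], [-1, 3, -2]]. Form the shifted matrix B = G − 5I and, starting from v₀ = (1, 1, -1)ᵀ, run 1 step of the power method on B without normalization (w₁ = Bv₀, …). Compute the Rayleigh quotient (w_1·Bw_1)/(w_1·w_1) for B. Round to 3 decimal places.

B = G − 5I has rows (-1, 3, -5); (5, -7, -1); (-1, 3, -7)
w1 = Bv₀ = (7, -1, 9)
Bw1 = (-55, 33, -73)
w1·Bw1 = -1075; w1·w1 = 131; μ ≈ -1075/131 = -8.206

-8.206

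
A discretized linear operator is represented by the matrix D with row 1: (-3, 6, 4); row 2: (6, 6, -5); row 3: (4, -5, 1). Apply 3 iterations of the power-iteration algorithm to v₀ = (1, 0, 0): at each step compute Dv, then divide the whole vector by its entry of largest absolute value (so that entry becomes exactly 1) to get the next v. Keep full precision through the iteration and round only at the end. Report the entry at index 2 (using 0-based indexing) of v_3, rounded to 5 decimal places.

0.39706

Dv0 = (-3.000000, 6.000000, 4.000000); divide by 6.000000 → v1 = (-0.500000, 1.000000, 0.666667)
Dv1 = (10.166667, -0.333333, -6.333333); divide by 10.166667 → v2 = (1.000000, -0.032787, -0.622951)
Dv2 = (-5.688525, 8.918033, 3.540984); divide by 8.918033 → v3 = (-0.637868, 1.000000, 0.397059)
Requested entry of v3: 216/544 = 0.39706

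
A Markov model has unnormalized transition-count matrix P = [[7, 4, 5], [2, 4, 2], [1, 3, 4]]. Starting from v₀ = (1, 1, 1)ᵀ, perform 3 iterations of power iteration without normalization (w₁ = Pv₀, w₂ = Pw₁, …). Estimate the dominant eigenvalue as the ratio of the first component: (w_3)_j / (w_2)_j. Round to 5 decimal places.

λ ≈ 10.69565

w1 = Pv₀ = (7·1 + 4·1 + 5·1; 2·1 + 4·1 + 2·1; 1·1 + 3·1 + 4·1) = (16, 8, 8)
w2 = Pw1 = (7·16 + 4·8 + 5·8; 2·16 + 4·8 + 2·8; 1·16 + 3·8 + 4·8) = (184, 80, 72)
w3 = Pw2 = (1968, 832, 712)
Ratio at component: 1968 / 184 = 10.69565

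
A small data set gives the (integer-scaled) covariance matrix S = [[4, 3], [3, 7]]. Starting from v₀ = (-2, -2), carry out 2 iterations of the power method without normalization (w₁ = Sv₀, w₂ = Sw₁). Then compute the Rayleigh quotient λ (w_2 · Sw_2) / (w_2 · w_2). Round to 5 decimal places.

w1 = Sv₀ = (-14, -20)
w2 = Sw1 = (-116, -182)
Sw2 = (-1010, -1622)
w2·Sw2 = (-116)·(-1010) + (-182)·(-1622) = 412364; w2·w2 = (-116)·(-116) + (-182)·(-182) = 46580
λ ≈ 412364/46580 = 8.85281

λ ≈ 8.85281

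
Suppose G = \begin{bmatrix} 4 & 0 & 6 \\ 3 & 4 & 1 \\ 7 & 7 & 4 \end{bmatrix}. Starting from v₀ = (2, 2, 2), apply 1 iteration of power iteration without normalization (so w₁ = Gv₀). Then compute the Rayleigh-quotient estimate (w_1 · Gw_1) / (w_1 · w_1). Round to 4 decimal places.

w1 = Gv₀ = (20, 16, 36)
Gw1 = (296, 160, 396)
w1·Gw1 = 20·296 + 16·160 + 36·396 = 22736; w1·w1 = 20·20 + 16·16 + 36·36 = 1952
λ ≈ 22736/1952 = 11.6475

11.6475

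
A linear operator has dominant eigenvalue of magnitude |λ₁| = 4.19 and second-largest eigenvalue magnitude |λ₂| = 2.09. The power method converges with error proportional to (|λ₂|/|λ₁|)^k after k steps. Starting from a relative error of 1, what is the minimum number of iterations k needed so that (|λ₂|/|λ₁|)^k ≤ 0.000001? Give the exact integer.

|λ₂/λ₁| = 2.09/4.19 = 0.49881
Need k ≥ ln(0.000001) / ln(0.49881) = -13.8155 / -0.6955 ≈ 19.863
Smallest integer k satisfying the bound: 20

20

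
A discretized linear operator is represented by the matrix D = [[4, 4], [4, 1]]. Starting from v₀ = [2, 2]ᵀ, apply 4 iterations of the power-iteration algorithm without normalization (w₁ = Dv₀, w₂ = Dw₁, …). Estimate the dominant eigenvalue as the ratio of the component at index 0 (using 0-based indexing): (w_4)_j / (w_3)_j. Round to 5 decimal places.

6.75281

w1 = Dv₀ = (4·2 + 4·2; 4·2 + 1·2) = (16, 10)
w2 = Dw1 = (4·16 + 4·10; 4·16 + 1·10) = (104, 74)
w3 = Dw2 = (712, 490)
w4 = Dw3 = (4808, 3338)
Ratio at component: 4808 / 712 = 6.75281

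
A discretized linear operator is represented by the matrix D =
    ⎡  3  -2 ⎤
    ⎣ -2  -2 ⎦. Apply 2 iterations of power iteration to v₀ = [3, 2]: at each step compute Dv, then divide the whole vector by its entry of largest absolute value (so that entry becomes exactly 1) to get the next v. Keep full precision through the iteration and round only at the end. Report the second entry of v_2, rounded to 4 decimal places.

0.2857

Dv0 = (5.00000, -10.00000); divide by -10.00000 → v1 = (-0.50000, 1.00000)
Dv1 = (-3.50000, -1.00000); divide by -3.50000 → v2 = (1.00000, 0.28571)
Requested entry of v2: 10/35 = 0.2857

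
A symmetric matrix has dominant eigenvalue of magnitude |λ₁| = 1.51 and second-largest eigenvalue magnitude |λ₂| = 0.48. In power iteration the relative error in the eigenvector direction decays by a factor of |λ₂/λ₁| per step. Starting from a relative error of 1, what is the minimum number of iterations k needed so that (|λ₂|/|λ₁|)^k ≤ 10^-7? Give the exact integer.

15

|λ₂/λ₁| = 0.48/1.51 = 0.31788
Need k ≥ ln(10^-7) / ln(0.31788) = -16.1181 / -1.1461 ≈ 14.064
Smallest integer k satisfying the bound: 15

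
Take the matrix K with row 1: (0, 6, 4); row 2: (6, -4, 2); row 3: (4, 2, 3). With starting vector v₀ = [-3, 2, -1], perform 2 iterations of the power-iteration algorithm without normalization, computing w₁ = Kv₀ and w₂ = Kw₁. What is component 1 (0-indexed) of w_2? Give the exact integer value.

w1 = Kv₀ = (8, -28, -11)
w2 = Kw1 = (-212, 138, -57)
The requested component of w2 is 138.

138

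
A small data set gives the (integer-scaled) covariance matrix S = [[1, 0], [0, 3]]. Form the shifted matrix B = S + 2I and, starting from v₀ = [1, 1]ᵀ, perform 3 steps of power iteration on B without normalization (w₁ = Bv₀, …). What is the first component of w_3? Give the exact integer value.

B = S + 2I has rows (3, 0); (0, 5)
w1 = Bv₀ = (3, 5)
w2 = Bw1 = (9, 25)
w3 = Bw2 = (27, 125)
Requested component of w3: 27

27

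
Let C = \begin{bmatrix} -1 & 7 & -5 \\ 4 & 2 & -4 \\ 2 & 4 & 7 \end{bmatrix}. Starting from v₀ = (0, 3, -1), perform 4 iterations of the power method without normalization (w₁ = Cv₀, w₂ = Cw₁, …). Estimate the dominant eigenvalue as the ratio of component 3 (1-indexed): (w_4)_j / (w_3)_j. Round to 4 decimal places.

6.4430

w1 = Cv₀ = ((-1)·0 + 7·3 + (-5)·(-1); 4·0 + 2·3 + (-4)·(-1); 2·0 + 4·3 + 7·(-1)) = (26, 10, 5)
w2 = Cw1 = ((-1)·26 + 7·10 + (-5)·5; 4·26 + 2·10 + (-4)·5; 2·26 + 4·10 + 7·5) = (19, 104, 127)
w3 = Cw2 = (74, -224, 1343)
w4 = Cw3 = (-8357, -5524, 8653)
Ratio at component: 8653 / 1343 = 6.4430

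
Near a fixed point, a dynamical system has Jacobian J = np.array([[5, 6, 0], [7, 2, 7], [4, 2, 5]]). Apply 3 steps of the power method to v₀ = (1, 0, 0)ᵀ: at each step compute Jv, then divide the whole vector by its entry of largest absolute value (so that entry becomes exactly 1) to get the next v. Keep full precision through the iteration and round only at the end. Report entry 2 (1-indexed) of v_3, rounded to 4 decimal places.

1.0000

Jv0 = (5.00000, 7.00000, 4.00000); divide by 7.00000 → v1 = (0.71429, 1.00000, 0.57143)
Jv1 = (9.57143, 11.00000, 7.71429); divide by 11.00000 → v2 = (0.87013, 1.00000, 0.70130)
Jv2 = (10.35065, 13.00000, 8.98701); divide by 13.00000 → v3 = (0.79620, 1.00000, 0.69131)
Requested entry of v3: 1001/1001 = 1.0000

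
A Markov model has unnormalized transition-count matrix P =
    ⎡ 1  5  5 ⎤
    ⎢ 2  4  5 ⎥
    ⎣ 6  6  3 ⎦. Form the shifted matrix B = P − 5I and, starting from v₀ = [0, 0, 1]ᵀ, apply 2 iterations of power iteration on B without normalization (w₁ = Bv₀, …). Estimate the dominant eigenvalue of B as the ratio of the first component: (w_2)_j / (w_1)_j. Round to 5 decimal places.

-1.00000

B = P − 5I has rows (-4, 5, 5); (2, -1, 5); (6, 6, -2)
w1 = Bv₀ = (5, 5, -2)
w2 = Bw1 = (-5, -5, 64)
Ratio: -5/5 = -1.00000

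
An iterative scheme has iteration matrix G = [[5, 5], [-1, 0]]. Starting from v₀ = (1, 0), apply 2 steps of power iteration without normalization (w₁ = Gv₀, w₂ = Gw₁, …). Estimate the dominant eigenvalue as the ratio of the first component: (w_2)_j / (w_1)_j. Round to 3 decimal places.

w1 = Gv₀ = (5·1 + 5·0; (-1)·1 + 0·0) = (5, -1)
w2 = Gw1 = (5·5 + 5·(-1); (-1)·5 + 0·(-1)) = (20, -5)
Ratio at component: 20 / 5 = 4.000

4.000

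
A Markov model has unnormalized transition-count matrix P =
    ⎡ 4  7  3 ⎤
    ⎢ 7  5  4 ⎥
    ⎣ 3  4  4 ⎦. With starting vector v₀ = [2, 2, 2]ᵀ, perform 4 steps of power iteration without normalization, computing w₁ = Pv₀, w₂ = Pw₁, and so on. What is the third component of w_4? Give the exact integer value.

w1 = Pv₀ = (28, 32, 22)
w2 = Pw1 = (402, 444, 300)
w3 = Pw2 = (5616, 6234, 4182)
w4 = Pw3 = (78648, 87210, 58512)
The requested component of w4 is 58512.

58512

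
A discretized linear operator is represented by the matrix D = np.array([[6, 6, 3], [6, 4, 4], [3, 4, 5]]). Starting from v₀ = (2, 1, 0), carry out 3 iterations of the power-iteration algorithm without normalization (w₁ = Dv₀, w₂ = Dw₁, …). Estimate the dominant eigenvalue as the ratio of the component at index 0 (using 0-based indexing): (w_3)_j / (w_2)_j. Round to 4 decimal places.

λ ≈ 13.5897

w1 = Dv₀ = (6·2 + 6·1 + 3·0; 6·2 + 4·1 + 4·0; 3·2 + 4·1 + 5·0) = (18, 16, 10)
w2 = Dw1 = (6·18 + 6·16 + 3·10; 6·18 + 4·16 + 4·10; 3·18 + 4·16 + 5·10) = (234, 212, 168)
w3 = Dw2 = (3180, 2924, 2390)
Ratio at component: 3180 / 234 = 13.5897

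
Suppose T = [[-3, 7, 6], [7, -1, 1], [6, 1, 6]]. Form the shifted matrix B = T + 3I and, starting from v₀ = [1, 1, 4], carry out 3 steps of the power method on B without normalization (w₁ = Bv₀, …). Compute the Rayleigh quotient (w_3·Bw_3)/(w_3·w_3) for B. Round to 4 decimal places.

μ ≈ 13.6600

B = T + 3I has rows (0, 7, 6); (7, 2, 1); (6, 1, 9)
w1 = Bv₀ = (0·1 + 7·1 + 6·4; 7·1 + 2·1 + 1·4; 6·1 + 1·1 + 9·4) = (31, 13, 43)
w2 = Bw1 = (0·31 + 7·13 + 6·43; 7·31 + 2·13 + 1·43; 6·31 + 1·13 + 9·43) = (349, 286, 586)
w3 = Bw2 = (5518, 3601, 7654)
Bw3 = (71131, 53482, 105595)
w3·Bw3 = 1393313670; w3·w3 = 101999241; μ ≈ 1393313670/101999241 = 13.6600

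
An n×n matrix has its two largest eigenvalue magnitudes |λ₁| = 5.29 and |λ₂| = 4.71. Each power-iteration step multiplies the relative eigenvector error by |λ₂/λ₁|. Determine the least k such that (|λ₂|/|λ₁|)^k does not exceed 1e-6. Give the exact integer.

119

|λ₂/λ₁| = 4.71/5.29 = 0.89036
Need k ≥ ln(1e-6) / ln(0.89036) = -13.8155 / -0.1161 ≈ 118.966
Smallest integer k satisfying the bound: 119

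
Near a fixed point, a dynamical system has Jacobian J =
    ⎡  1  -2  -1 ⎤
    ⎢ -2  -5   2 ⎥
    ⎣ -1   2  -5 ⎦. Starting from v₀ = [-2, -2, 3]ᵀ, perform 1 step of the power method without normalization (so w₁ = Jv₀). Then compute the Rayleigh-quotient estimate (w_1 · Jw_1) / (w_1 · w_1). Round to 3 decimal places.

-6.896

w1 = Jv₀ = (1·(-2) + (-2)·(-2) + (-1)·3; (-2)·(-2) + (-5)·(-2) + 2·3; (-1)·(-2) + 2·(-2) + (-5)·3) = (-1, 20, -17)
Jw1 = (-24, -132, 126)
w1·Jw1 = (-1)·(-24) + 20·(-132) + (-17)·126 = -4758; w1·w1 = (-1)·(-1) + 20·20 + (-17)·(-17) = 690
λ ≈ -4758/690 = -6.896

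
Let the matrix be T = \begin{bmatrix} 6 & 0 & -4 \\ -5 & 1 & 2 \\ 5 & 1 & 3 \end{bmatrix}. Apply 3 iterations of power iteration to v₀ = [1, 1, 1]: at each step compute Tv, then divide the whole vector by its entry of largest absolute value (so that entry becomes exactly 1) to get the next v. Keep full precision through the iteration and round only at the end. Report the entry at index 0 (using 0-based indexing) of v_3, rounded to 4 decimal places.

1.0000

Tv0 = (2.00000, -2.00000, 9.00000); divide by 9.00000 → v1 = (0.22222, -0.22222, 1.00000)
Tv1 = (-2.66667, 0.66667, 3.88889); divide by 3.88889 → v2 = (-0.68571, 0.17143, 1.00000)
Tv2 = (-8.11429, 5.60000, -0.25714); divide by -8.11429 → v3 = (1.00000, -0.69014, 0.03169)
Requested entry of v3: -284/-284 = 1.0000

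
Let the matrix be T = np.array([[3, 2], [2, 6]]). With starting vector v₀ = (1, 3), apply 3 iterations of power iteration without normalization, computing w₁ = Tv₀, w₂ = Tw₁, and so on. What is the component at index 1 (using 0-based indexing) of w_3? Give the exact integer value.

w1 = Tv₀ = (3·1 + 2·3; 2·1 + 6·3) = (9, 20)
w2 = Tw1 = (3·9 + 2·20; 2·9 + 6·20) = (67, 138)
w3 = Tw2 = (477, 962)
The requested component of w3 is 962.

962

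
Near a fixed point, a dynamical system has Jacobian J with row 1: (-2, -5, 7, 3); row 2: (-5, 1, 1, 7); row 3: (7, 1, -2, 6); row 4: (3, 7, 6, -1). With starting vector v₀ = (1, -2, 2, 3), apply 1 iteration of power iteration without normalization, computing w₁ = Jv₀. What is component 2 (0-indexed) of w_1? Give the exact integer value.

w1 = Jv₀ = (31, 16, 19, -2)
The requested component of w1 is 19.

19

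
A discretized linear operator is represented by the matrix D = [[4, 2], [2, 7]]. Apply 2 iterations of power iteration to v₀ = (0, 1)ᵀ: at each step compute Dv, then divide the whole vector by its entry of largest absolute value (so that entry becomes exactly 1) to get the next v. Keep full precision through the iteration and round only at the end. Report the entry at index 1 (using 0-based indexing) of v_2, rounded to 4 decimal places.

Dv0 = (2.00000, 7.00000); divide by 7.00000 → v1 = (0.28571, 1.00000)
Dv1 = (3.14286, 7.57143); divide by 7.57143 → v2 = (0.41509, 1.00000)
Requested entry of v2: 53/53 = 1.0000

1.0000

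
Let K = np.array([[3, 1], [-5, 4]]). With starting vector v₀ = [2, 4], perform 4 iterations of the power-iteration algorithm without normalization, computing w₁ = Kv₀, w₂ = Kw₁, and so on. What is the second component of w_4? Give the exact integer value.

w1 = Kv₀ = (3·2 + 1·4; (-5)·2 + 4·4) = (10, 6)
w2 = Kw1 = (3·10 + 1·6; (-5)·10 + 4·6) = (36, -26)
w3 = Kw2 = (82, -284)
w4 = Kw3 = (-38, -1546)
The requested component of w4 is -1546.

-1546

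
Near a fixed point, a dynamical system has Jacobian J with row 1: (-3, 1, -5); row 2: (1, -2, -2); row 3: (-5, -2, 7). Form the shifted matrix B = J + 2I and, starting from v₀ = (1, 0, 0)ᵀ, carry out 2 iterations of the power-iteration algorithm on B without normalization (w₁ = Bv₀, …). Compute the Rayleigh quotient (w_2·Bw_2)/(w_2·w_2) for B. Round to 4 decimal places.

B = J + 2I has rows (-1, 1, -5); (1, 0, -2); (-5, -2, 9)
w1 = Bv₀ = ((-1)·1 + 1·0 + (-5)·0; 1·1 + 0·0 + (-2)·0; (-5)·1 + (-2)·0 + 9·0) = (-1, 1, -5)
w2 = Bw1 = ((-1)·(-1) + 1·1 + (-5)·(-5); 1·(-1) + 0·1 + (-2)·(-5); (-5)·(-1) + (-2)·1 + 9·(-5)) = (27, 9, -42)
Bw2 = (192, 111, -531)
w2·Bw2 = 28485; w2·w2 = 2574; μ ≈ 28485/2574 = 11.0664

11.0664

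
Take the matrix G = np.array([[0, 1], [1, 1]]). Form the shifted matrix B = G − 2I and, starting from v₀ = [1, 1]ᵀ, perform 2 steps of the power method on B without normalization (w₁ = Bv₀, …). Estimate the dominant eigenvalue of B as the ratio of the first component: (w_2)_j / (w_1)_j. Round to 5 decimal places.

B = G − 2I has rows (-2, 1); (1, -1)
w1 = Bv₀ = ((-2)·1 + 1·1; 1·1 + (-1)·1) = (-1, 0)
w2 = Bw1 = ((-2)·(-1) + 1·0; 1·(-1) + (-1)·0) = (2, -1)
Ratio: 2/-1 = -2.00000

μ ≈ -2.00000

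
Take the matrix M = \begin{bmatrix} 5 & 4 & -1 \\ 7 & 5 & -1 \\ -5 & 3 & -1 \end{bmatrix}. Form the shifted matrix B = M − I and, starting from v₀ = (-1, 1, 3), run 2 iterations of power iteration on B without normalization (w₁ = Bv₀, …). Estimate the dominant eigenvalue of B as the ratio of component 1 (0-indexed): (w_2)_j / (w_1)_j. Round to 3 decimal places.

B = M − I has rows (4, 4, -1); (7, 4, -1); (-5, 3, -2)
w1 = Bv₀ = (-3, -6, 2)
w2 = Bw1 = (-38, -47, -7)
Ratio: -47/-6 = 7.833

7.833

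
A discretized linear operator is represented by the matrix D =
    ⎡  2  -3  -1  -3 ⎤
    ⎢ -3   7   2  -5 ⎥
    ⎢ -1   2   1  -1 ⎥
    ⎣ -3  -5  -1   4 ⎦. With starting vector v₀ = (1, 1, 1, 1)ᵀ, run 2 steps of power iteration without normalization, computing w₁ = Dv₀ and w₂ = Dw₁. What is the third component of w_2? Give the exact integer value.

13

w1 = Dv₀ = (2·1 + (-3)·1 + (-1)·1 + (-3)·1; (-3)·1 + 7·1 + 2·1 + (-5)·1; (-1)·1 + 2·1 + 1·1 + (-1)·1; (-3)·1 + (-5)·1 + (-1)·1 + 4·1) = (-5, 1, 1, -5)
w2 = Dw1 = (2·(-5) + (-3)·1 + (-1)·1 + (-3)·(-5); (-3)·(-5) + 7·1 + 2·1 + (-5)·(-5); (-1)·(-5) + 2·1 + 1·1 + (-1)·(-5); (-3)·(-5) + (-5)·1 + (-1)·1 + 4·(-5)) = (1, 49, 13, -11)
The requested component of w2 is 13.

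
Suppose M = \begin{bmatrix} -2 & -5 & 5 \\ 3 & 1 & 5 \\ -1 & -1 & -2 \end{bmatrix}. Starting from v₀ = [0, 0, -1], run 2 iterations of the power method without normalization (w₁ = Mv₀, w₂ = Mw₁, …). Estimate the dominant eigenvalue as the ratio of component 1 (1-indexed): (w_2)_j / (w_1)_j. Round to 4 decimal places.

-9.0000

w1 = Mv₀ = ((-2)·0 + (-5)·0 + 5·(-1); 3·0 + 1·0 + 5·(-1); (-1)·0 + (-1)·0 + (-2)·(-1)) = (-5, -5, 2)
w2 = Mw1 = ((-2)·(-5) + (-5)·(-5) + 5·2; 3·(-5) + 1·(-5) + 5·2; (-1)·(-5) + (-1)·(-5) + (-2)·2) = (45, -10, 6)
Ratio at component: 45 / -5 = -9.0000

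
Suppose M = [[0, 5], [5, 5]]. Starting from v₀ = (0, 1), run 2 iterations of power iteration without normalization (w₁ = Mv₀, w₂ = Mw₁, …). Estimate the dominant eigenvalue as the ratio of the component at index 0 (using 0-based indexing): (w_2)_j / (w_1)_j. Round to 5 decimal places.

w1 = Mv₀ = (0·0 + 5·1; 5·0 + 5·1) = (5, 5)
w2 = Mw1 = (0·5 + 5·5; 5·5 + 5·5) = (25, 50)
Ratio at component: 25 / 5 = 5.00000

λ ≈ 5.00000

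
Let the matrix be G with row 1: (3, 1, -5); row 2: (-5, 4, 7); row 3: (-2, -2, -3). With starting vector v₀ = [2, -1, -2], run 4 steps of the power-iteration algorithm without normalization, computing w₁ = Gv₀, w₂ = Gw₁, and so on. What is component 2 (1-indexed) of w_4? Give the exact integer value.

w1 = Gv₀ = (3·2 + 1·(-1) + (-5)·(-2); (-5)·2 + 4·(-1) + 7·(-2); (-2)·2 + (-2)·(-1) + (-3)·(-2)) = (15, -28, 4)
w2 = Gw1 = (3·15 + 1·(-28) + (-5)·4; (-5)·15 + 4·(-28) + 7·4; (-2)·15 + (-2)·(-28) + (-3)·4) = (-3, -159, 14)
w3 = Gw2 = (-238, -523, 282)
w4 = Gw3 = (-2647, 1072, 676)
The requested component of w4 is 1072.

1072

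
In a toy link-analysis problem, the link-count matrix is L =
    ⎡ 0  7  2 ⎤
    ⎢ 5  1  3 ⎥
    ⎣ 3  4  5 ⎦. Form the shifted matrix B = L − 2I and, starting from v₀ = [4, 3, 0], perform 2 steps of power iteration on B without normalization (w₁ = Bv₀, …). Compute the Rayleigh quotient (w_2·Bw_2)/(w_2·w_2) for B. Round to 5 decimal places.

7.86400

B = L − 2I has rows (-2, 7, 2); (5, -1, 3); (3, 4, 3)
w1 = Bv₀ = ((-2)·4 + 7·3 + 2·0; 5·4 + (-1)·3 + 3·0; 3·4 + 4·3 + 3·0) = (13, 17, 24)
w2 = Bw1 = ((-2)·13 + 7·17 + 2·24; 5·13 + (-1)·17 + 3·24; 3·13 + 4·17 + 3·24) = (141, 120, 179)
Bw2 = (916, 1122, 1440)
w2·Bw2 = 521556; w2·w2 = 66322; μ ≈ 521556/66322 = 7.86400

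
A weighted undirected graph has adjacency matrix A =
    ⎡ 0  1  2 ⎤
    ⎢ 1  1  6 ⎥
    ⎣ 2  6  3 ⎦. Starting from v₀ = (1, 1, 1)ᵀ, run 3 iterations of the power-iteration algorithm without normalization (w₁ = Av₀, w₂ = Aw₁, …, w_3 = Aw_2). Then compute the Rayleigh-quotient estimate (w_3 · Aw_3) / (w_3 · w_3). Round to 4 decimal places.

8.6280

w1 = Av₀ = (3, 8, 11)
w2 = Aw1 = (30, 77, 87)
w3 = Aw2 = (251, 629, 783)
Aw3 = (2195, 5578, 6625)
w3·Aw3 = 251·2195 + 629·5578 + 783·6625 = 9246882; w3·w3 = 251·251 + 629·629 + 783·783 = 1071731
λ ≈ 9246882/1071731 = 8.6280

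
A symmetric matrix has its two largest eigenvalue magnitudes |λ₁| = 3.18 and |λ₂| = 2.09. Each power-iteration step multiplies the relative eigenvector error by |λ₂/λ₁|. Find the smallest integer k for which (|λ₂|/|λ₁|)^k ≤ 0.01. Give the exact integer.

|λ₂/λ₁| = 2.09/3.18 = 0.65723
Need k ≥ ln(0.01) / ln(0.65723) = -4.6052 / -0.4197 ≈ 10.972
Smallest integer k satisfying the bound: 11

11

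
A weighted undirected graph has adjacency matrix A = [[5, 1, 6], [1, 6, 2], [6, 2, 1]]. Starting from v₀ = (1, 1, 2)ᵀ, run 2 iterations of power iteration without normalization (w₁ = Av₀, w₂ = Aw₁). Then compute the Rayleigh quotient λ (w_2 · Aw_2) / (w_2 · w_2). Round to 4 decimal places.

w1 = Av₀ = (5·1 + 1·1 + 6·2; 1·1 + 6·1 + 2·2; 6·1 + 2·1 + 1·2) = (18, 11, 10)
w2 = Aw1 = (5·18 + 1·11 + 6·10; 1·18 + 6·11 + 2·10; 6·18 + 2·11 + 1·10) = (161, 104, 140)
Aw2 = (1749, 1065, 1314)
w2·Aw2 = 161·1749 + 104·1065 + 140·1314 = 576309; w2·w2 = 161·161 + 104·104 + 140·140 = 56337
λ ≈ 576309/56337 = 10.2297

λ ≈ 10.2297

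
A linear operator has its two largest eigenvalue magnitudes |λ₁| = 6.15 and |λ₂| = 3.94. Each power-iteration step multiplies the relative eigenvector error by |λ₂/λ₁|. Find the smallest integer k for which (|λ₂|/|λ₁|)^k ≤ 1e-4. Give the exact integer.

21

|λ₂/λ₁| = 3.94/6.15 = 0.64065
Need k ≥ ln(1e-4) / ln(0.64065) = -9.2103 / -0.4453 ≈ 20.685
Smallest integer k satisfying the bound: 21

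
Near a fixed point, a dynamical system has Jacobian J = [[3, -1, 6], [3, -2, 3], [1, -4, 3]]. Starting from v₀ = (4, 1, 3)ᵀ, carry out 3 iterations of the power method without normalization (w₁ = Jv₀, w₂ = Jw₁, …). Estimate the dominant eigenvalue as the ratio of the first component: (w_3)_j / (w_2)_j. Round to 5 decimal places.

1.39344

w1 = Jv₀ = (29, 19, 9)
w2 = Jw1 = (122, 76, -20)
w3 = Jw2 = (170, 154, -242)
Ratio at component: 170 / 122 = 1.39344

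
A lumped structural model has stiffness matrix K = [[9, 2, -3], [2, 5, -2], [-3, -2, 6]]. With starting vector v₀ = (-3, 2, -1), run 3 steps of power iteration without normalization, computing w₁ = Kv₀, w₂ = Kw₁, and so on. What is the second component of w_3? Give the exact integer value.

-454

w1 = Kv₀ = (9·(-3) + 2·2 + (-3)·(-1); 2·(-3) + 5·2 + (-2)·(-1); (-3)·(-3) + (-2)·2 + 6·(-1)) = (-20, 6, -1)
w2 = Kw1 = (9·(-20) + 2·6 + (-3)·(-1); 2·(-20) + 5·6 + (-2)·(-1); (-3)·(-20) + (-2)·6 + 6·(-1)) = (-165, -8, 42)
w3 = Kw2 = (-1627, -454, 763)
The requested component of w3 is -454.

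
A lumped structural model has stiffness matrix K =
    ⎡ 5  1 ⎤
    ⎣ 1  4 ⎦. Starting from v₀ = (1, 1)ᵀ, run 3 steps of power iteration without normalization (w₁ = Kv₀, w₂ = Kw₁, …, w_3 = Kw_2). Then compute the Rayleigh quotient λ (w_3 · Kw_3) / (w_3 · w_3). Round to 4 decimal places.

5.6121

w1 = Kv₀ = (6, 5)
w2 = Kw1 = (35, 26)
w3 = Kw2 = (201, 139)
Kw3 = (1144, 757)
w3·Kw3 = 201·1144 + 139·757 = 335167; w3·w3 = 201·201 + 139·139 = 59722
λ ≈ 335167/59722 = 5.6121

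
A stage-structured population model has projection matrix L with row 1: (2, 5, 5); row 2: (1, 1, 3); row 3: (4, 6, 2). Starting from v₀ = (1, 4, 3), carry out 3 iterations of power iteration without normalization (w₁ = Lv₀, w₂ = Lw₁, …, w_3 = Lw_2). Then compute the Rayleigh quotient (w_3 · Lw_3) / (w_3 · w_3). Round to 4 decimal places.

w1 = Lv₀ = (2·1 + 5·4 + 5·3; 1·1 + 1·4 + 3·3; 4·1 + 6·4 + 2·3) = (37, 14, 34)
w2 = Lw1 = (2·37 + 5·14 + 5·34; 1·37 + 1·14 + 3·34; 4·37 + 6·14 + 2·34) = (314, 153, 300)
w3 = Lw2 = (2893, 1367, 2774)
Lw3 = (26491, 12582, 25322)
w3·Lw3 = 2893·26491 + 1367·12582 + 2774·25322 = 164081285; w3·w3 = 2893·2893 + 1367·1367 + 2774·2774 = 17933214
λ ≈ 164081285/17933214 = 9.1496

9.1496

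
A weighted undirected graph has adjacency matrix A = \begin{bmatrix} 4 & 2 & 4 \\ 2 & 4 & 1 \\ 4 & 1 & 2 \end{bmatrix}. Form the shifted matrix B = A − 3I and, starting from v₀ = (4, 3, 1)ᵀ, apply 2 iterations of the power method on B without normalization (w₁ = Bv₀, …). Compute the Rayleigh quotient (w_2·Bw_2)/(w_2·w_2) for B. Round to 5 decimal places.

B = A − 3I has rows (1, 2, 4); (2, 1, 1); (4, 1, -1)
w1 = Bv₀ = (1·4 + 2·3 + 4·1; 2·4 + 1·3 + 1·1; 4·4 + 1·3 + (-1)·1) = (14, 12, 18)
w2 = Bw1 = (1·14 + 2·12 + 4·18; 2·14 + 1·12 + 1·18; 4·14 + 1·12 + (-1)·18) = (110, 58, 50)
Bw2 = (426, 328, 448)
w2·Bw2 = 88284; w2·w2 = 17964; μ ≈ 88284/17964 = 4.91450

4.91450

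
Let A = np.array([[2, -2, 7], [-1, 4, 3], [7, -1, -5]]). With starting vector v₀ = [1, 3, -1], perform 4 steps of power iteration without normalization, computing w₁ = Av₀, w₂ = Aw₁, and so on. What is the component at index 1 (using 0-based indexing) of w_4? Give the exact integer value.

w1 = Av₀ = (2·1 + (-2)·3 + 7·(-1); (-1)·1 + 4·3 + 3·(-1); 7·1 + (-1)·3 + (-5)·(-1)) = (-11, 8, 9)
w2 = Aw1 = (2·(-11) + (-2)·8 + 7·9; (-1)·(-11) + 4·8 + 3·9; 7·(-11) + (-1)·8 + (-5)·9) = (25, 70, -130)
w3 = Aw2 = (-1000, -135, 755)
w4 = Aw3 = (3555, 2725, -10640)
The requested component of w4 is 2725.

2725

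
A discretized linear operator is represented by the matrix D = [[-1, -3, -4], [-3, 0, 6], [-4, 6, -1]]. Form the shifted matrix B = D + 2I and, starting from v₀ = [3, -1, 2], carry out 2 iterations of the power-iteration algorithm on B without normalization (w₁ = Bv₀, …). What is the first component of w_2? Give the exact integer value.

59

B = D + 2I has rows (1, -3, -4); (-3, 2, 6); (-4, 6, 1)
w1 = Bv₀ = (1·3 + (-3)·(-1) + (-4)·2; (-3)·3 + 2·(-1) + 6·2; (-4)·3 + 6·(-1) + 1·2) = (-2, 1, -16)
w2 = Bw1 = (1·(-2) + (-3)·1 + (-4)·(-16); (-3)·(-2) + 2·1 + 6·(-16); (-4)·(-2) + 6·1 + 1·(-16)) = (59, -88, -2)
Requested component of w2: 59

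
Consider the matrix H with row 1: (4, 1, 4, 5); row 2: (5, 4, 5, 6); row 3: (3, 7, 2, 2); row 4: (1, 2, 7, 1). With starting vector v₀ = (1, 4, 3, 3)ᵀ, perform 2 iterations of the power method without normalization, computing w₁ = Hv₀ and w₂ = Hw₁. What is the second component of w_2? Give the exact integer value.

w1 = Hv₀ = (4·1 + 1·4 + 4·3 + 5·3; 5·1 + 4·4 + 5·3 + 6·3; 3·1 + 7·4 + 2·3 + 2·3; 1·1 + 2·4 + 7·3 + 1·3) = (35, 54, 43, 33)
w2 = Hw1 = (4·35 + 1·54 + 4·43 + 5·33; 5·35 + 4·54 + 5·43 + 6·33; 3·35 + 7·54 + 2·43 + 2·33; 1·35 + 2·54 + 7·43 + 1·33) = (531, 804, 635, 477)
The requested component of w2 is 804.

804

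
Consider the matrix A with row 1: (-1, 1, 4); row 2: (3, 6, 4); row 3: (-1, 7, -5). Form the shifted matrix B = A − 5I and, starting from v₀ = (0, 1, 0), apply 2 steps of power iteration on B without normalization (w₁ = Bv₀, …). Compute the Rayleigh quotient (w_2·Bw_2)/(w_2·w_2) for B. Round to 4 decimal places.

B = A − 5I has rows (-6, 1, 4); (3, 1, 4); (-1, 7, -10)
w1 = Bv₀ = (1, 1, 7)
w2 = Bw1 = (23, 32, -64)
Bw2 = (-362, -155, 841)
w2·Bw2 = -67110; w2·w2 = 5649; μ ≈ -67110/5649 = -11.8800

μ ≈ -11.8800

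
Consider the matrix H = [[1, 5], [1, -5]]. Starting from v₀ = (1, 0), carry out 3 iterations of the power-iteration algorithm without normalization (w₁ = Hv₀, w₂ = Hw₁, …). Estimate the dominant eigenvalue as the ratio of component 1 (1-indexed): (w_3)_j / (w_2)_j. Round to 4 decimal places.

w1 = Hv₀ = (1·1 + 5·0; 1·1 + (-5)·0) = (1, 1)
w2 = Hw1 = (1·1 + 5·1; 1·1 + (-5)·1) = (6, -4)
w3 = Hw2 = (-14, 26)
Ratio at component: -14 / 6 = -2.3333

λ ≈ -2.3333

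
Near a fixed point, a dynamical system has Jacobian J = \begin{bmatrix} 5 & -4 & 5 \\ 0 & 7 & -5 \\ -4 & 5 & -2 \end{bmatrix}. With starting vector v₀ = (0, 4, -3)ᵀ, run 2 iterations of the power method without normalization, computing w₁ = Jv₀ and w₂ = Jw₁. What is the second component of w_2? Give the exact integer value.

171

w1 = Jv₀ = (-31, 43, 26)
w2 = Jw1 = (-197, 171, 287)
The requested component of w2 is 171.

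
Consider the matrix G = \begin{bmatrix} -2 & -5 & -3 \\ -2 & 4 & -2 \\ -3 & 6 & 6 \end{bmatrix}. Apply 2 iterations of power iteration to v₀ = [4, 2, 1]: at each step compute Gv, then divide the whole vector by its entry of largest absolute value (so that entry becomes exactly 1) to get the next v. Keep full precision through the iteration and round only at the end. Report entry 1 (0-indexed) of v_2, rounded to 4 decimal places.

Gv0 = (-21.00000, -2.00000, 6.00000); divide by -21.00000 → v1 = (1.00000, 0.09524, -0.28571)
Gv1 = (-1.61905, -1.04762, -4.14286); divide by -4.14286 → v2 = (0.39080, 0.25287, 1.00000)
Requested entry of v2: 22/87 = 0.2529

0.2529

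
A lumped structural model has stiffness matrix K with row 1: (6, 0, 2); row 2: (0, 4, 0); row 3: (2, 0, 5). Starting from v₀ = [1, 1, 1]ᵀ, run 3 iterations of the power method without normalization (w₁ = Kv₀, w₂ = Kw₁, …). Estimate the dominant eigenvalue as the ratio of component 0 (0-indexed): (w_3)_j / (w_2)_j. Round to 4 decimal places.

w1 = Kv₀ = (6·1 + 0·1 + 2·1; 0·1 + 4·1 + 0·1; 2·1 + 0·1 + 5·1) = (8, 4, 7)
w2 = Kw1 = (6·8 + 0·4 + 2·7; 0·8 + 4·4 + 0·7; 2·8 + 0·4 + 5·7) = (62, 16, 51)
w3 = Kw2 = (474, 64, 379)
Ratio at component: 474 / 62 = 7.6452

7.6452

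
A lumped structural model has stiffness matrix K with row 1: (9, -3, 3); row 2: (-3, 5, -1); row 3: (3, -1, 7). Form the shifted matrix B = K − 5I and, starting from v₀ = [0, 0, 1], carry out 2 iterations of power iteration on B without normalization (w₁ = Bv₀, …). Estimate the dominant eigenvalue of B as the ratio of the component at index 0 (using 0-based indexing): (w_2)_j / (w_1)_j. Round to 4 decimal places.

B = K − 5I has rows (4, -3, 3); (-3, 0, -1); (3, -1, 2)
w1 = Bv₀ = (3, -1, 2)
w2 = Bw1 = (21, -11, 14)
Ratio: 21/3 = 7.0000

μ ≈ 7.0000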